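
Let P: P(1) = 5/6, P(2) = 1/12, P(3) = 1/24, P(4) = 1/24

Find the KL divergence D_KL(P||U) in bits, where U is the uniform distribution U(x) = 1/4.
1.1000 bits

U(i) = 1/4 for all i

D_KL(P||U) = Σ P(x) log₂(P(x) / (1/4))
           = Σ P(x) log₂(P(x)) + log₂(4)
           = log₂(4) - H(P)

H(P) = -Σ P(x) log₂(P(x)):
  -P(1)·log₂(P(1)) = -(5/6)·log₂(5/6) = 0.21920
  -P(2)·log₂(P(2)) = -(1/12)·log₂(1/12) = 0.29875
  -P(3)·log₂(P(3)) = -(1/24)·log₂(1/24) = 0.19104
  -P(4)·log₂(P(4)) = -(1/24)·log₂(1/24) = 0.19104
H(P) = 0.21920 + 0.29875 + 0.19104 + 0.19104 = 0.90003 bits

log₂(4) = 2.00000 bits

D_KL(P||U) = 2.00000 - 0.90003 = 1.09997 ≈ 1.1000 bits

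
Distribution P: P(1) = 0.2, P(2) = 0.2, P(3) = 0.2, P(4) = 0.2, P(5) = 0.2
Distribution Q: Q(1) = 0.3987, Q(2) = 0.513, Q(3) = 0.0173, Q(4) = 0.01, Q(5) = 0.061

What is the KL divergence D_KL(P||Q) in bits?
1.4424 bits

D_KL(P||Q) = Σ P(x) log₂(P(x)/Q(x))

Computing term by term:
  P(1)·log₂(P(1)/Q(1)) = 0.2·log₂(0.2/0.3987) = -0.19906
  P(2)·log₂(P(2)/Q(2)) = 0.2·log₂(0.2/0.513) = -0.27179
  P(3)·log₂(P(3)/Q(3)) = 0.2·log₂(0.2/0.0173) = 0.70623
  P(4)·log₂(P(4)/Q(4)) = 0.2·log₂(0.2/0.01) = 0.86439
  P(5)·log₂(P(5)/Q(5)) = 0.2·log₂(0.2/0.061) = 0.34262

D_KL(P||Q) = -0.19906 - 0.27179 + 0.70623 + 0.86439 + 0.34262 = 1.44239 ≈ 1.4424 bits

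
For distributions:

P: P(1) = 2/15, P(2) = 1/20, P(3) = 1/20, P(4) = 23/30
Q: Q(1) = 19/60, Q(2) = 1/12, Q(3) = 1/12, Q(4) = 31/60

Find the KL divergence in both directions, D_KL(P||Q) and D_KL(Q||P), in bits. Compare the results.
D_KL(P||Q) = 0.1964 bits, D_KL(Q||P) = 0.2238 bits. D_KL(Q||P) is larger than D_KL(P||Q) by 0.0274 bits; the two directions differ.

D_KL(P||Q) = Σ P(x) log₂(P(x)/Q(x))

Computing term by term:
  P(1)·log₂(P(1)/Q(1)) = (2/15)·log₂((2/15)/(19/60)) = -0.16639
  P(2)·log₂(P(2)/Q(2)) = (1/20)·log₂((1/20)/(1/12)) = -0.03685
  P(3)·log₂(P(3)/Q(3)) = (1/20)·log₂((1/20)/(1/12)) = -0.03685
  P(4)·log₂(P(4)/Q(4)) = (23/30)·log₂((23/30)/(31/60)) = 0.43651

D_KL(P||Q) = -0.16639 - 0.03685 - 0.03685 + 0.43651 = 0.19642 ≈ 0.1964 bits

D_KL(Q||P) = Σ Q(x) log₂(Q(x)/P(x))

Computing term by term:
  Q(1)·log₂(Q(1)/P(1)) = (19/60)·log₂((19/60)/(2/15)) = 0.39518
  Q(2)·log₂(Q(2)/P(2)) = (1/12)·log₂((1/12)/(1/20)) = 0.06141
  Q(3)·log₂(Q(3)/P(3)) = (1/12)·log₂((1/12)/(1/20)) = 0.06141
  Q(4)·log₂(Q(4)/P(4)) = (31/60)·log₂((31/60)/(23/30)) = -0.29417

D_KL(Q||P) = 0.39518 + 0.06141 + 0.06141 - 0.29417 = 0.22383 ≈ 0.2238 bits

These are NOT equal (difference: 0.0274 bits). KL divergence is asymmetric: D_KL(P||Q) ≠ D_KL(Q||P) in general.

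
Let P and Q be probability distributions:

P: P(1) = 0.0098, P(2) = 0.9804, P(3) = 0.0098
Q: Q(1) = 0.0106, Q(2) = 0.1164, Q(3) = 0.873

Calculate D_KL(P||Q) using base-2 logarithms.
2.9494 bits

D_KL(P||Q) = Σ P(x) log₂(P(x)/Q(x))

Computing term by term:
  P(1)·log₂(P(1)/Q(1)) = 0.0098·log₂(0.0098/0.0106) = -0.00111
  P(2)·log₂(P(2)/Q(2)) = 0.9804·log₂(0.9804/0.1164) = 3.01402
  P(3)·log₂(P(3)/Q(3)) = 0.0098·log₂(0.0098/0.873) = -0.06348

D_KL(P||Q) = -0.00111 + 3.01402 - 0.06348 = 2.94943 ≈ 2.9494 bits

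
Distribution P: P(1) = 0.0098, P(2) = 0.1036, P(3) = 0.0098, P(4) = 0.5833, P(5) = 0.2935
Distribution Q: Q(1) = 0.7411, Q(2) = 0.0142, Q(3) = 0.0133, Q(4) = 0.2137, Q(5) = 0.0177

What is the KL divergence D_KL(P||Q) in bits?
2.2657 bits

D_KL(P||Q) = Σ P(x) log₂(P(x)/Q(x))

Computing term by term:
  P(1)·log₂(P(1)/Q(1)) = 0.0098·log₂(0.0098/0.7411) = -0.06116
  P(2)·log₂(P(2)/Q(2)) = 0.1036·log₂(0.1036/0.0142) = 0.29703
  P(3)·log₂(P(3)/Q(3)) = 0.0098·log₂(0.0098/0.0133) = -0.00432
  P(4)·log₂(P(4)/Q(4)) = 0.5833·log₂(0.5833/0.2137) = 0.84500
  P(5)·log₂(P(5)/Q(5)) = 0.2935·log₂(0.2935/0.0177) = 1.18913

D_KL(P||Q) = -0.06116 + 0.29703 - 0.00432 + 0.84500 + 1.18913 = 2.26568 ≈ 2.2657 bits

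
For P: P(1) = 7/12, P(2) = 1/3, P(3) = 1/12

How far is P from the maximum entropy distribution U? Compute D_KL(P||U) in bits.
0.3043 bits

U(i) = 1/3 for all i

D_KL(P||U) = Σ P(x) log₂(P(x) / (1/3))
           = Σ P(x) log₂(P(x)) + log₂(3)
           = log₂(3) - H(P)

H(P) = -Σ P(x) log₂(P(x)):
  -P(1)·log₂(P(1)) = -(7/12)·log₂(7/12) = 0.45360
  -P(2)·log₂(P(2)) = -(1/3)·log₂(1/3) = 0.52832
  -P(3)·log₂(P(3)) = -(1/12)·log₂(1/12) = 0.29875
H(P) = 0.45360 + 0.52832 + 0.29875 = 1.28067 bits

log₂(3) = 1.58496 bits

D_KL(P||U) = 1.58496 - 1.28067 = 0.30429 ≈ 0.3043 bits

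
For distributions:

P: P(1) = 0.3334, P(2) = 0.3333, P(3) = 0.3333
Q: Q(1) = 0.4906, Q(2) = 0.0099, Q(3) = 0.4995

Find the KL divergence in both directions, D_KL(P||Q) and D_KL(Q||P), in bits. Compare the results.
D_KL(P||Q) = 1.3106 bits, D_KL(Q||P) = 0.5147 bits. D_KL(P||Q) is larger than D_KL(Q||P) by 0.7959 bits; the two directions differ.

D_KL(P||Q) = Σ P(x) log₂(P(x)/Q(x))

Computing term by term:
  P(1)·log₂(P(1)/Q(1)) = 0.3334·log₂(0.3334/0.4906) = -0.18580
  P(2)·log₂(P(2)/Q(2)) = 0.3333·log₂(0.3333/0.0099) = 1.69091
  P(3)·log₂(P(3)/Q(3)) = 0.3333·log₂(0.3333/0.4995) = -0.19453

D_KL(P||Q) = -0.18580 + 1.69091 - 0.19453 = 1.31058 ≈ 1.3106 bits

D_KL(Q||P) = Σ Q(x) log₂(Q(x)/P(x))

Computing term by term:
  Q(1)·log₂(Q(1)/P(1)) = 0.4906·log₂(0.4906/0.3334) = 0.27341
  Q(2)·log₂(Q(2)/P(2)) = 0.0099·log₂(0.0099/0.3333) = -0.05023
  Q(3)·log₂(Q(3)/P(3)) = 0.4995·log₂(0.4995/0.3333) = 0.29154

D_KL(Q||P) = 0.27341 - 0.05023 + 0.29154 = 0.51472 ≈ 0.5147 bits

These are NOT equal (difference: 0.7959 bits). KL divergence is asymmetric: D_KL(P||Q) ≠ D_KL(Q||P) in general.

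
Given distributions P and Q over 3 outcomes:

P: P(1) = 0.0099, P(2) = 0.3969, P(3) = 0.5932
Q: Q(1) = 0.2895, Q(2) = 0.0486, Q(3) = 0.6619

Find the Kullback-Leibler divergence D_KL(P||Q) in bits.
1.0605 bits

D_KL(P||Q) = Σ P(x) log₂(P(x)/Q(x))

Computing term by term:
  P(1)·log₂(P(1)/Q(1)) = 0.0099·log₂(0.0099/0.2895) = -0.04821
  P(2)·log₂(P(2)/Q(2)) = 0.3969·log₂(0.3969/0.0486) = 1.20251
  P(3)·log₂(P(3)/Q(3)) = 0.5932·log₂(0.5932/0.6619) = -0.09378

D_KL(P||Q) = -0.04821 + 1.20251 - 0.09378 = 1.06052 ≈ 1.0605 bits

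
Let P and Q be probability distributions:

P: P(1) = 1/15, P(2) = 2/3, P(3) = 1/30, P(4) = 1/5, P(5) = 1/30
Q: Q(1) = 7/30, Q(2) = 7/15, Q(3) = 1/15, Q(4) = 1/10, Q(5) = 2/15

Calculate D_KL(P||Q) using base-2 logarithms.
0.3226 bits

D_KL(P||Q) = Σ P(x) log₂(P(x)/Q(x))

Computing term by term:
  P(1)·log₂(P(1)/Q(1)) = (1/15)·log₂((1/15)/(7/30)) = -0.12049
  P(2)·log₂(P(2)/Q(2)) = (2/3)·log₂((2/3)/(7/15)) = 0.34305
  P(3)·log₂(P(3)/Q(3)) = (1/30)·log₂((1/30)/(1/15)) = -0.03333
  P(4)·log₂(P(4)/Q(4)) = (1/5)·log₂((1/5)/(1/10)) = 0.20000
  P(5)·log₂(P(5)/Q(5)) = (1/30)·log₂((1/30)/(2/15)) = -0.06667

D_KL(P||Q) = -0.12049 + 0.34305 - 0.03333 + 0.20000 - 0.06667 = 0.32256 ≈ 0.3226 bits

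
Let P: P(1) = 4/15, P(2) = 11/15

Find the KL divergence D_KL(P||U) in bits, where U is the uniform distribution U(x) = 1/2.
0.1634 bits

U(i) = 1/2 for all i

D_KL(P||U) = Σ P(x) log₂(P(x) / (1/2))
           = Σ P(x) log₂(P(x)) + log₂(2)
           = log₂(2) - H(P)

H(P) = -Σ P(x) log₂(P(x)):
  -P(1)·log₂(P(1)) = -(4/15)·log₂(4/15) = 0.50850
  -P(2)·log₂(P(2)) = -(11/15)·log₂(11/15) = 0.32814
H(P) = 0.50850 + 0.32814 = 0.83664 bits

log₂(2) = 1.00000 bits

D_KL(P||U) = 1.00000 - 0.83664 = 0.16336 ≈ 0.1634 bits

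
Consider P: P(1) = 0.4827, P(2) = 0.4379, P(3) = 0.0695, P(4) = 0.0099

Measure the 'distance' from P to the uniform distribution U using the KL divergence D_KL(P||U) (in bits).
0.6378 bits

U(i) = 1/4 for all i

D_KL(P||U) = Σ P(x) log₂(P(x) / (1/4))
           = Σ P(x) log₂(P(x)) + log₂(4)
           = log₂(4) - H(P)

H(P) = -Σ P(x) log₂(P(x)):
  -P(1)·log₂(P(1)) = -(0.4827)·log₂(0.4827) = 0.50722
  -P(2)·log₂(P(2)) = -(0.4379)·log₂(0.4379) = 0.52168
  -P(3)·log₂(P(3)) = -(0.0695)·log₂(0.0695) = 0.26736
  -P(4)·log₂(P(4)) = -(0.0099)·log₂(0.0099) = 0.06592
H(P) = 0.50722 + 0.52168 + 0.26736 + 0.06592 = 1.36218 bits

log₂(4) = 2.00000 bits

D_KL(P||U) = 2.00000 - 1.36218 = 0.63782 ≈ 0.6378 bits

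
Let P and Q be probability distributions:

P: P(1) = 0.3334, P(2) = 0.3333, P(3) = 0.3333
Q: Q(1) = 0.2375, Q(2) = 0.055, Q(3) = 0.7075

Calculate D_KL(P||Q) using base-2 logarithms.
0.6676 bits

D_KL(P||Q) = Σ P(x) log₂(P(x)/Q(x))

Computing term by term:
  P(1)·log₂(P(1)/Q(1)) = 0.3334·log₂(0.3334/0.2375) = 0.16314
  P(2)·log₂(P(2)/Q(2)) = 0.3333·log₂(0.3333/0.055) = 0.86635
  P(3)·log₂(P(3)/Q(3)) = 0.3333·log₂(0.3333/0.7075) = -0.36193

D_KL(P||Q) = 0.16314 + 0.86635 - 0.36193 = 0.66756 ≈ 0.6676 bits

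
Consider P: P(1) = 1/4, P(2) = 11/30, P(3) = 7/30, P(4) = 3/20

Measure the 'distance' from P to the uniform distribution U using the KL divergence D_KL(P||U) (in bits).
0.0688 bits

U(i) = 1/4 for all i

D_KL(P||U) = Σ P(x) log₂(P(x) / (1/4))
           = Σ P(x) log₂(P(x)) + log₂(4)
           = log₂(4) - H(P)

H(P) = -Σ P(x) log₂(P(x)):
  -P(1)·log₂(P(1)) = -(1/4)·log₂(1/4) = 0.50000
  -P(2)·log₂(P(2)) = -(11/30)·log₂(11/30) = 0.53073
  -P(3)·log₂(P(3)) = -(7/30)·log₂(7/30) = 0.48989
  -P(4)·log₂(P(4)) = -(3/20)·log₂(3/20) = 0.41054
H(P) = 0.50000 + 0.53073 + 0.48989 + 0.41054 = 1.93116 bits

log₂(4) = 2.00000 bits

D_KL(P||U) = 2.00000 - 1.93116 = 0.06884 ≈ 0.0688 bits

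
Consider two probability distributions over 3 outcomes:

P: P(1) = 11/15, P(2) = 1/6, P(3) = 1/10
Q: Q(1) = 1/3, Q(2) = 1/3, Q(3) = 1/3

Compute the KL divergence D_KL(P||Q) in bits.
0.4938 bits

D_KL(P||Q) = Σ P(x) log₂(P(x)/Q(x))

Computing term by term:
  P(1)·log₂(P(1)/Q(1)) = (11/15)·log₂((11/15)/(1/3)) = 0.83417
  P(2)·log₂(P(2)/Q(2)) = (1/6)·log₂((1/6)/(1/3)) = -0.16667
  P(3)·log₂(P(3)/Q(3)) = (1/10)·log₂((1/10)/(1/3)) = -0.17370

D_KL(P||Q) = 0.83417 - 0.16667 - 0.17370 = 0.49380 ≈ 0.4938 bits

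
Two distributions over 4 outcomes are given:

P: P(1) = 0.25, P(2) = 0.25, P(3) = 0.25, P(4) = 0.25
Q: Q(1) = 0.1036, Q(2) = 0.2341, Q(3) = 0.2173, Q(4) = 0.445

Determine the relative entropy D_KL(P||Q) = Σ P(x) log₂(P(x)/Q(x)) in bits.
0.1840 bits

D_KL(P||Q) = Σ P(x) log₂(P(x)/Q(x))

Computing term by term:
  P(1)·log₂(P(1)/Q(1)) = 0.25·log₂(0.25/0.1036) = 0.31773
  P(2)·log₂(P(2)/Q(2)) = 0.25·log₂(0.25/0.2341) = 0.02370
  P(3)·log₂(P(3)/Q(3)) = 0.25·log₂(0.25/0.2173) = 0.05056
  P(4)·log₂(P(4)/Q(4)) = 0.25·log₂(0.25/0.445) = -0.20797

D_KL(P||Q) = 0.31773 + 0.02370 + 0.05056 - 0.20797 = 0.18402 ≈ 0.1840 bits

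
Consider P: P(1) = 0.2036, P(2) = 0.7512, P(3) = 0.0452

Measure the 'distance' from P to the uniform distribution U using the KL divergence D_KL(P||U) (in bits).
0.6055 bits

U(i) = 1/3 for all i

D_KL(P||U) = Σ P(x) log₂(P(x) / (1/3))
           = Σ P(x) log₂(P(x)) + log₂(3)
           = log₂(3) - H(P)

H(P) = -Σ P(x) log₂(P(x)):
  -P(1)·log₂(P(1)) = -(0.2036)·log₂(0.2036) = 0.46750
  -P(2)·log₂(P(2)) = -(0.7512)·log₂(0.7512) = 0.31004
  -P(3)·log₂(P(3)) = -(0.0452)·log₂(0.0452) = 0.20193
H(P) = 0.46750 + 0.31004 + 0.20193 = 0.97947 bits

log₂(3) = 1.58496 bits

D_KL(P||U) = 1.58496 - 0.97947 = 0.60549 ≈ 0.6055 bits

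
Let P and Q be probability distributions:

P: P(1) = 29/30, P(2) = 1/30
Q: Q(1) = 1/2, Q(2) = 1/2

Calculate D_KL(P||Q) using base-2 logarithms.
0.7892 bits

D_KL(P||Q) = Σ P(x) log₂(P(x)/Q(x))

Computing term by term:
  P(1)·log₂(P(1)/Q(1)) = (29/30)·log₂((29/30)/(1/2)) = 0.91939
  P(2)·log₂(P(2)/Q(2)) = (1/30)·log₂((1/30)/(1/2)) = -0.13023

D_KL(P||Q) = 0.91939 - 0.13023 = 0.78916 ≈ 0.7892 bits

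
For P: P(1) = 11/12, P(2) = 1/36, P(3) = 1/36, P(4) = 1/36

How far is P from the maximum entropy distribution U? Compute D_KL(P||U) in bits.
1.4541 bits

U(i) = 1/4 for all i

D_KL(P||U) = Σ P(x) log₂(P(x) / (1/4))
           = Σ P(x) log₂(P(x)) + log₂(4)
           = log₂(4) - H(P)

H(P) = -Σ P(x) log₂(P(x)):
  -P(1)·log₂(P(1)) = -(11/12)·log₂(11/12) = 0.11507
  -P(2)·log₂(P(2)) = -(1/36)·log₂(1/36) = 0.14361
  -P(3)·log₂(P(3)) = -(1/36)·log₂(1/36) = 0.14361
  -P(4)·log₂(P(4)) = -(1/36)·log₂(1/36) = 0.14361
H(P) = 0.11507 + 0.14361 + 0.14361 + 0.14361 = 0.54590 bits

log₂(4) = 2.00000 bits

D_KL(P||U) = 2.00000 - 0.54590 = 1.45410 ≈ 1.4541 bits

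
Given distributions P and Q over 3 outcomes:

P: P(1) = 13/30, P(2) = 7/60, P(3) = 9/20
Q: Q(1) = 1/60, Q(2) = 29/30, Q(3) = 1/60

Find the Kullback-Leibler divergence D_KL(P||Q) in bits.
3.8207 bits

D_KL(P||Q) = Σ P(x) log₂(P(x)/Q(x))

Computing term by term:
  P(1)·log₂(P(1)/Q(1)) = (13/30)·log₂((13/30)/(1/60)) = 2.03686
  P(2)·log₂(P(2)/Q(2)) = (7/60)·log₂((7/60)/(29/30)) = -0.35591
  P(3)·log₂(P(3)/Q(3)) = (9/20)·log₂((9/20)/(1/60)) = 2.13970

D_KL(P||Q) = 2.03686 - 0.35591 + 2.13970 = 3.82065 ≈ 3.8207 bits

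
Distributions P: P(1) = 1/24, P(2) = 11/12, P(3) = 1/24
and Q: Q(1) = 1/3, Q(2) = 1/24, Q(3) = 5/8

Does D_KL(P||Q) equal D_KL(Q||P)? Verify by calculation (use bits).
D_KL(P||Q) = 3.8000 bits, D_KL(Q||P) = 3.2560 bits. No — D_KL(P||Q) ≠ D_KL(Q||P) for this pair.

D_KL(P||Q) = Σ P(x) log₂(P(x)/Q(x))

Computing term by term:
  P(1)·log₂(P(1)/Q(1)) = (1/24)·log₂((1/24)/(1/3)) = -0.12500
  P(2)·log₂(P(2)/Q(2)) = (11/12)·log₂((11/12)/(1/24)) = 4.08781
  P(3)·log₂(P(3)/Q(3)) = (1/24)·log₂((1/24)/(5/8)) = -0.16279

D_KL(P||Q) = -0.12500 + 4.08781 - 0.16279 = 3.80002 ≈ 3.8000 bits

D_KL(Q||P) = Σ Q(x) log₂(Q(x)/P(x))

Computing term by term:
  Q(1)·log₂(Q(1)/P(1)) = (1/3)·log₂((1/3)/(1/24)) = 1.00000
  Q(2)·log₂(Q(2)/P(2)) = (1/24)·log₂((1/24)/(11/12)) = -0.18581
  Q(3)·log₂(Q(3)/P(3)) = (5/8)·log₂((5/8)/(1/24)) = 2.44181

D_KL(Q||P) = 1.00000 - 0.18581 + 2.44181 = 3.25600 ≈ 3.2560 bits

These are NOT equal (difference: 0.5440 bits). KL divergence is asymmetric: D_KL(P||Q) ≠ D_KL(Q||P) in general.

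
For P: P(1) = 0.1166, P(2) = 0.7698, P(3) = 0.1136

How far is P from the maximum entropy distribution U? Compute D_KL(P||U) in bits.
0.5764 bits

U(i) = 1/3 for all i

D_KL(P||U) = Σ P(x) log₂(P(x) / (1/3))
           = Σ P(x) log₂(P(x)) + log₂(3)
           = log₂(3) - H(P)

H(P) = -Σ P(x) log₂(P(x)):
  -P(1)·log₂(P(1)) = -(0.1166)·log₂(0.1166) = 0.36150
  -P(2)·log₂(P(2)) = -(0.7698)·log₂(0.7698) = 0.29056
  -P(3)·log₂(P(3)) = -(0.1136)·log₂(0.1136) = 0.35647
H(P) = 0.36150 + 0.29056 + 0.35647 = 1.00853 bits

log₂(3) = 1.58496 bits

D_KL(P||U) = 1.58496 - 1.00853 = 0.57643 ≈ 0.5764 bits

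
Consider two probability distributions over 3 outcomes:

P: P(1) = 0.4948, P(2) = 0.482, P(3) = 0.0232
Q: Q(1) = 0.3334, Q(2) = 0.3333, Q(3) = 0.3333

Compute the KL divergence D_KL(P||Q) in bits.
0.4492 bits

D_KL(P||Q) = Σ P(x) log₂(P(x)/Q(x))

Computing term by term:
  P(1)·log₂(P(1)/Q(1)) = 0.4948·log₂(0.4948/0.3334) = 0.28183
  P(2)·log₂(P(2)/Q(2)) = 0.482·log₂(0.482/0.3333) = 0.25653
  P(3)·log₂(P(3)/Q(3)) = 0.0232·log₂(0.0232/0.3333) = -0.08920

D_KL(P||Q) = 0.28183 + 0.25653 - 0.08920 = 0.44916 ≈ 0.4492 bits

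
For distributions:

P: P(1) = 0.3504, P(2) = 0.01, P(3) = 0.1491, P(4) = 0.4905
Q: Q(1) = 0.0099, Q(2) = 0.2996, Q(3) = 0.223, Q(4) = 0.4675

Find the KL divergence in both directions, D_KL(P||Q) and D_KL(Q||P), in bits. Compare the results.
D_KL(P||Q) = 1.7013 bits, D_KL(Q||P) = 1.5157 bits. D_KL(P||Q) is larger than D_KL(Q||P) by 0.1856 bits; the two directions differ.

D_KL(P||Q) = Σ P(x) log₂(P(x)/Q(x))

Computing term by term:
  P(1)·log₂(P(1)/Q(1)) = 0.3504·log₂(0.3504/0.0099) = 1.80296
  P(2)·log₂(P(2)/Q(2)) = 0.01·log₂(0.01/0.2996) = -0.04905
  P(3)·log₂(P(3)/Q(3)) = 0.1491·log₂(0.1491/0.223) = -0.08659
  P(4)·log₂(P(4)/Q(4)) = 0.4905·log₂(0.4905/0.4675) = 0.03399

D_KL(P||Q) = 1.80296 - 0.04905 - 0.08659 + 0.03399 = 1.70131 ≈ 1.7013 bits

D_KL(Q||P) = Σ Q(x) log₂(Q(x)/P(x))

Computing term by term:
  Q(1)·log₂(Q(1)/P(1)) = 0.0099·log₂(0.0099/0.3504) = -0.05094
  Q(2)·log₂(Q(2)/P(2)) = 0.2996·log₂(0.2996/0.01) = 1.46953
  Q(3)·log₂(Q(3)/P(3)) = 0.223·log₂(0.223/0.1491) = 0.12951
  Q(4)·log₂(Q(4)/P(4)) = 0.4675·log₂(0.4675/0.4905) = -0.03239

D_KL(Q||P) = -0.05094 + 1.46953 + 0.12951 - 0.03239 = 1.51571 ≈ 1.5157 bits

These are NOT equal (difference: 0.1856 bits). KL divergence is asymmetric: D_KL(P||Q) ≠ D_KL(Q||P) in general.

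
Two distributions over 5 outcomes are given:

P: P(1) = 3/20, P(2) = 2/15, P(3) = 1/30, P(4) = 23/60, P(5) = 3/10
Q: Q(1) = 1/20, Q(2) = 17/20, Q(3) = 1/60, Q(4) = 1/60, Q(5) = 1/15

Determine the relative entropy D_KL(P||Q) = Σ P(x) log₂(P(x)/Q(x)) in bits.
2.2998 bits

D_KL(P||Q) = Σ P(x) log₂(P(x)/Q(x))

Computing term by term:
  P(1)·log₂(P(1)/Q(1)) = (3/20)·log₂((3/20)/(1/20)) = 0.23774
  P(2)·log₂(P(2)/Q(2)) = (2/15)·log₂((2/15)/(17/20)) = -0.35632
  P(3)·log₂(P(3)/Q(3)) = (1/30)·log₂((1/30)/(1/60)) = 0.03333
  P(4)·log₂(P(4)/Q(4)) = (23/60)·log₂((23/60)/(1/60)) = 1.73403
  P(5)·log₂(P(5)/Q(5)) = (3/10)·log₂((3/10)/(1/15)) = 0.65098

D_KL(P||Q) = 0.23774 - 0.35632 + 0.03333 + 1.73403 + 0.65098 = 2.29976 ≈ 2.2998 bits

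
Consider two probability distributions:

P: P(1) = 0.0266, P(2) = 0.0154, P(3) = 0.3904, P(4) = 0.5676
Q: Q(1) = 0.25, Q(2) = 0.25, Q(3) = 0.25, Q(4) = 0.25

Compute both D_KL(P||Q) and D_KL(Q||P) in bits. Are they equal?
D_KL(P||Q) = 0.7746 bits, D_KL(Q||P) = 1.3568 bits. No, they are not equal.

D_KL(P||Q) = Σ P(x) log₂(P(x)/Q(x))

Computing term by term:
  P(1)·log₂(P(1)/Q(1)) = 0.0266·log₂(0.0266/0.25) = -0.08598
  P(2)·log₂(P(2)/Q(2)) = 0.0154·log₂(0.0154/0.25) = -0.06192
  P(3)·log₂(P(3)/Q(3)) = 0.3904·log₂(0.3904/0.25) = 0.25104
  P(4)·log₂(P(4)/Q(4)) = 0.5676·log₂(0.5676/0.25) = 0.67144

D_KL(P||Q) = -0.08598 - 0.06192 + 0.25104 + 0.67144 = 0.77458 ≈ 0.7746 bits

D_KL(Q||P) = Σ Q(x) log₂(Q(x)/P(x))

Computing term by term:
  Q(1)·log₂(Q(1)/P(1)) = 0.25·log₂(0.25/0.0266) = 0.80811
  Q(2)·log₂(Q(2)/P(2)) = 0.25·log₂(0.25/0.0154) = 1.00523
  Q(3)·log₂(Q(3)/P(3)) = 0.25·log₂(0.25/0.3904) = -0.16076
  Q(4)·log₂(Q(4)/P(4)) = 0.25·log₂(0.25/0.5676) = -0.29574

D_KL(Q||P) = 0.80811 + 1.00523 - 0.16076 - 0.29574 = 1.35684 ≈ 1.3568 bits

These are NOT equal (difference: 0.5822 bits). KL divergence is asymmetric: D_KL(P||Q) ≠ D_KL(Q||P) in general.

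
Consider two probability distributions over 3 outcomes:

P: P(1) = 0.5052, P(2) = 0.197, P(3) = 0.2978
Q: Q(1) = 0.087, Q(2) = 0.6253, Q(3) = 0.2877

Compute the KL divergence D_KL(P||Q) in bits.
0.9686 bits

D_KL(P||Q) = Σ P(x) log₂(P(x)/Q(x))

Computing term by term:
  P(1)·log₂(P(1)/Q(1)) = 0.5052·log₂(0.5052/0.087) = 1.28208
  P(2)·log₂(P(2)/Q(2)) = 0.197·log₂(0.197/0.6253) = -0.32827
  P(3)·log₂(P(3)/Q(3)) = 0.2978·log₂(0.2978/0.2877) = 0.01482

D_KL(P||Q) = 1.28208 - 0.32827 + 0.01482 = 0.96863 ≈ 0.9686 bits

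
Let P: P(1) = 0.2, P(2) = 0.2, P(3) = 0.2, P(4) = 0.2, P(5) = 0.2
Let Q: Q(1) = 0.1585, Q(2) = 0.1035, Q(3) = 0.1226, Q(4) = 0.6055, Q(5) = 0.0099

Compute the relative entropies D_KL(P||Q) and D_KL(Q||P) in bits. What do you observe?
D_KL(P||Q) = 0.9460 bits, D_KL(Q||P) = 0.6866 bits. The two directions give different values (D_KL(P||Q) exceeds D_KL(Q||P) by 0.2594 bits): KL divergence is asymmetric.

D_KL(P||Q) = Σ P(x) log₂(P(x)/Q(x))

Computing term by term:
  P(1)·log₂(P(1)/Q(1)) = 0.2·log₂(0.2/0.1585) = 0.06710
  P(2)·log₂(P(2)/Q(2)) = 0.2·log₂(0.2/0.1035) = 0.19007
  P(3)·log₂(P(3)/Q(3)) = 0.2·log₂(0.2/0.1226) = 0.14121
  P(4)·log₂(P(4)/Q(4)) = 0.2·log₂(0.2/0.6055) = -0.31963
  P(5)·log₂(P(5)/Q(5)) = 0.2·log₂(0.2/0.0099) = 0.86729

D_KL(P||Q) = 0.06710 + 0.19007 + 0.14121 - 0.31963 + 0.86729 = 0.94604 ≈ 0.9460 bits

D_KL(Q||P) = Σ Q(x) log₂(Q(x)/P(x))

Computing term by term:
  Q(1)·log₂(Q(1)/P(1)) = 0.1585·log₂(0.1585/0.2) = -0.05318
  Q(2)·log₂(Q(2)/P(2)) = 0.1035·log₂(0.1035/0.2) = -0.09836
  Q(3)·log₂(Q(3)/P(3)) = 0.1226·log₂(0.1226/0.2) = -0.08656
  Q(4)·log₂(Q(4)/P(4)) = 0.6055·log₂(0.6055/0.2) = 0.96767
  Q(5)·log₂(Q(5)/P(5)) = 0.0099·log₂(0.0099/0.2) = -0.04293

D_KL(Q||P) = -0.05318 - 0.09836 - 0.08656 + 0.96767 - 0.04293 = 0.68664 ≈ 0.6866 bits

These are NOT equal (difference: 0.2594 bits). KL divergence is asymmetric: D_KL(P||Q) ≠ D_KL(Q||P) in general.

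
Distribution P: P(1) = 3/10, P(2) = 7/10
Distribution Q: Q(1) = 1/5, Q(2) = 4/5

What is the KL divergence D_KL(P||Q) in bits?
0.0406 bits

D_KL(P||Q) = Σ P(x) log₂(P(x)/Q(x))

Computing term by term:
  P(1)·log₂(P(1)/Q(1)) = (3/10)·log₂((3/10)/(1/5)) = 0.17549
  P(2)·log₂(P(2)/Q(2)) = (7/10)·log₂((7/10)/(4/5)) = -0.13485

D_KL(P||Q) = 0.17549 - 0.13485 = 0.04064 ≈ 0.0406 bits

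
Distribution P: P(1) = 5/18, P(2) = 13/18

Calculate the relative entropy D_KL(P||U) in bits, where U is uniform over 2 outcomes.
0.1476 bits

U(i) = 1/2 for all i

D_KL(P||U) = Σ P(x) log₂(P(x) / (1/2))
           = Σ P(x) log₂(P(x)) + log₂(2)
           = log₂(2) - H(P)

H(P) = -Σ P(x) log₂(P(x)):
  -P(1)·log₂(P(1)) = -(5/18)·log₂(5/18) = 0.51333
  -P(2)·log₂(P(2)) = -(13/18)·log₂(13/18) = 0.33907
H(P) = 0.51333 + 0.33907 = 0.85240 bits

log₂(2) = 1.00000 bits

D_KL(P||U) = 1.00000 - 0.85240 = 0.14760 ≈ 0.1476 bits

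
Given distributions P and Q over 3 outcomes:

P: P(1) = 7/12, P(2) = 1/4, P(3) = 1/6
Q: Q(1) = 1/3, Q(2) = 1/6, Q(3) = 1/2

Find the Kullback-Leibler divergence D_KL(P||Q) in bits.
0.3530 bits

D_KL(P||Q) = Σ P(x) log₂(P(x)/Q(x))

Computing term by term:
  P(1)·log₂(P(1)/Q(1)) = (7/12)·log₂((7/12)/(1/3)) = 0.47096
  P(2)·log₂(P(2)/Q(2)) = (1/4)·log₂((1/4)/(1/6)) = 0.14624
  P(3)·log₂(P(3)/Q(3)) = (1/6)·log₂((1/6)/(1/2)) = -0.26416

D_KL(P||Q) = 0.47096 + 0.14624 - 0.26416 = 0.35304 ≈ 0.3530 bits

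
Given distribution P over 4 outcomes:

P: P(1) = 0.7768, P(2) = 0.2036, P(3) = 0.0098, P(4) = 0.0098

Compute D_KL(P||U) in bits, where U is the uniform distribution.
1.1187 bits

U(i) = 1/4 for all i

D_KL(P||U) = Σ P(x) log₂(P(x) / (1/4))
           = Σ P(x) log₂(P(x)) + log₂(4)
           = log₂(4) - H(P)

H(P) = -Σ P(x) log₂(P(x)):
  -P(1)·log₂(P(1)) = -(0.7768)·log₂(0.7768) = 0.28305
  -P(2)·log₂(P(2)) = -(0.2036)·log₂(0.2036) = 0.46750
  -P(3)·log₂(P(3)) = -(0.0098)·log₂(0.0098) = 0.06540
  -P(4)·log₂(P(4)) = -(0.0098)·log₂(0.0098) = 0.06540
H(P) = 0.28305 + 0.46750 + 0.06540 + 0.06540 = 0.88135 bits

log₂(4) = 2.00000 bits

D_KL(P||U) = 2.00000 - 0.88135 = 1.11865 ≈ 1.1187 bits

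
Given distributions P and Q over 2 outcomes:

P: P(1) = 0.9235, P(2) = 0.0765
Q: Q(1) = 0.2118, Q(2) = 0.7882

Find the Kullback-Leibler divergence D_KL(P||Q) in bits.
1.7045 bits

D_KL(P||Q) = Σ P(x) log₂(P(x)/Q(x))

Computing term by term:
  P(1)·log₂(P(1)/Q(1)) = 0.9235·log₂(0.9235/0.2118) = 1.96189
  P(2)·log₂(P(2)/Q(2)) = 0.0765·log₂(0.0765/0.7882) = -0.25742

D_KL(P||Q) = 1.96189 - 0.25742 = 1.70447 ≈ 1.7045 bits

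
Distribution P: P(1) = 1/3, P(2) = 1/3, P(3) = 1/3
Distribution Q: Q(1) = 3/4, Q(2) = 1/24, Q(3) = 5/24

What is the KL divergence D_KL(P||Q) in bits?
0.8360 bits

D_KL(P||Q) = Σ P(x) log₂(P(x)/Q(x))

Computing term by term:
  P(1)·log₂(P(1)/Q(1)) = (1/3)·log₂((1/3)/(3/4)) = -0.38998
  P(2)·log₂(P(2)/Q(2)) = (1/3)·log₂((1/3)/(1/24)) = 1.00000
  P(3)·log₂(P(3)/Q(3)) = (1/3)·log₂((1/3)/(5/24)) = 0.22602

D_KL(P||Q) = -0.38998 + 1.00000 + 0.22602 = 0.83604 ≈ 0.8360 bits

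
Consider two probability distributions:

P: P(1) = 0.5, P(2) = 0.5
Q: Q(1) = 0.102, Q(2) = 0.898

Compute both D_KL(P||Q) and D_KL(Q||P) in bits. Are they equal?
D_KL(P||Q) = 0.7243 bits, D_KL(Q||P) = 0.5247 bits. No, they are not equal.

D_KL(P||Q) = Σ P(x) log₂(P(x)/Q(x))

Computing term by term:
  P(1)·log₂(P(1)/Q(1)) = 0.5·log₂(0.5/0.102) = 1.14668
  P(2)·log₂(P(2)/Q(2)) = 0.5·log₂(0.5/0.898) = -0.42239

D_KL(P||Q) = 1.14668 - 0.42239 = 0.72429 ≈ 0.7243 bits

D_KL(Q||P) = Σ Q(x) log₂(Q(x)/P(x))

Computing term by term:
  Q(1)·log₂(Q(1)/P(1)) = 0.102·log₂(0.102/0.5) = -0.23392
  Q(2)·log₂(Q(2)/P(2)) = 0.898·log₂(0.898/0.5) = 0.75862

D_KL(Q||P) = -0.23392 + 0.75862 = 0.52470 ≈ 0.5247 bits

These are NOT equal (difference: 0.1996 bits). KL divergence is asymmetric: D_KL(P||Q) ≠ D_KL(Q||P) in general.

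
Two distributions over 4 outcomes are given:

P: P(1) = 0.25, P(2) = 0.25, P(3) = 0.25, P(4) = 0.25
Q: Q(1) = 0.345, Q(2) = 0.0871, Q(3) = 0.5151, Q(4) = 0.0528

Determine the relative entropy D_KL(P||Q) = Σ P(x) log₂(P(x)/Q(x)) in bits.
0.5642 bits

D_KL(P||Q) = Σ P(x) log₂(P(x)/Q(x))

Computing term by term:
  P(1)·log₂(P(1)/Q(1)) = 0.25·log₂(0.25/0.345) = -0.11617
  P(2)·log₂(P(2)/Q(2)) = 0.25·log₂(0.25/0.0871) = 0.38030
  P(3)·log₂(P(3)/Q(3)) = 0.25·log₂(0.25/0.5151) = -0.26073
  P(4)·log₂(P(4)/Q(4)) = 0.25·log₂(0.25/0.0528) = 0.56083

D_KL(P||Q) = -0.11617 + 0.38030 - 0.26073 + 0.56083 = 0.56423 ≈ 0.5642 bits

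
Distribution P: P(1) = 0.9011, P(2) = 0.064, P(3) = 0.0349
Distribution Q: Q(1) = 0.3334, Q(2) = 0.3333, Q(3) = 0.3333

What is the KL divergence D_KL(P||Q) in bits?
1.0266 bits

D_KL(P||Q) = Σ P(x) log₂(P(x)/Q(x))

Computing term by term:
  P(1)·log₂(P(1)/Q(1)) = 0.9011·log₂(0.9011/0.3334) = 1.29257
  P(2)·log₂(P(2)/Q(2)) = 0.064·log₂(0.064/0.3333) = -0.15236
  P(3)·log₂(P(3)/Q(3)) = 0.0349·log₂(0.0349/0.3333) = -0.11362

D_KL(P||Q) = 1.29257 - 0.15236 - 0.11362 = 1.02659 ≈ 1.0266 bits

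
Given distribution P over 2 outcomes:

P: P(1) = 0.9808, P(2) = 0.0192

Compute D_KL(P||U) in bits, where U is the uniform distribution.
0.8631 bits

U(i) = 1/2 for all i

D_KL(P||U) = Σ P(x) log₂(P(x) / (1/2))
           = Σ P(x) log₂(P(x)) + log₂(2)
           = log₂(2) - H(P)

H(P) = -Σ P(x) log₂(P(x)):
  -P(1)·log₂(P(1)) = -(0.9808)·log₂(0.9808) = 0.02743
  -P(2)·log₂(P(2)) = -(0.0192)·log₂(0.0192) = 0.10949
H(P) = 0.02743 + 0.10949 = 0.13692 bits

log₂(2) = 1.00000 bits

D_KL(P||U) = 1.00000 - 0.13692 = 0.86308 ≈ 0.8631 bits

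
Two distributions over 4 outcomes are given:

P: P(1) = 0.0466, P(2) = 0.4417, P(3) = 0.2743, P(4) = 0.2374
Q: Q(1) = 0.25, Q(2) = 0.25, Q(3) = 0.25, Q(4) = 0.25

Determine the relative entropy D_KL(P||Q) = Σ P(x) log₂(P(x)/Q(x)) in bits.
0.2688 bits

D_KL(P||Q) = Σ P(x) log₂(P(x)/Q(x))

Computing term by term:
  P(1)·log₂(P(1)/Q(1)) = 0.0466·log₂(0.0466/0.25) = -0.11294
  P(2)·log₂(P(2)/Q(2)) = 0.4417·log₂(0.4417/0.25) = 0.36270
  P(3)·log₂(P(3)/Q(3)) = 0.2743·log₂(0.2743/0.25) = 0.03671
  P(4)·log₂(P(4)/Q(4)) = 0.2374·log₂(0.2374/0.25) = -0.01771

D_KL(P||Q) = -0.11294 + 0.36270 + 0.03671 - 0.01771 = 0.26876 ≈ 0.2688 bits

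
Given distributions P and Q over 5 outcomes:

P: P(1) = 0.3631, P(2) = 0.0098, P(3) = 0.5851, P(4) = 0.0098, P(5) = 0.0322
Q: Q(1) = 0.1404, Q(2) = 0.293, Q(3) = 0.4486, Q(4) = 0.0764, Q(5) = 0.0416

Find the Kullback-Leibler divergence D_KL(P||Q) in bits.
0.6330 bits

D_KL(P||Q) = Σ P(x) log₂(P(x)/Q(x))

Computing term by term:
  P(1)·log₂(P(1)/Q(1)) = 0.3631·log₂(0.3631/0.1404) = 0.49775
  P(2)·log₂(P(2)/Q(2)) = 0.0098·log₂(0.0098/0.293) = -0.04804
  P(3)·log₂(P(3)/Q(3)) = 0.5851·log₂(0.5851/0.4486) = 0.22424
  P(4)·log₂(P(4)/Q(4)) = 0.0098·log₂(0.0098/0.0764) = -0.02903
  P(5)·log₂(P(5)/Q(5)) = 0.0322·log₂(0.0322/0.0416) = -0.01190

D_KL(P||Q) = 0.49775 - 0.04804 + 0.22424 - 0.02903 - 0.01190 = 0.63302 ≈ 0.6330 bits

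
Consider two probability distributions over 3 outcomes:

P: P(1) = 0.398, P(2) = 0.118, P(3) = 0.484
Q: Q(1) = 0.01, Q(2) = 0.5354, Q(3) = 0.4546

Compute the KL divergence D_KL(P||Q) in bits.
1.9016 bits

D_KL(P||Q) = Σ P(x) log₂(P(x)/Q(x))

Computing term by term:
  P(1)·log₂(P(1)/Q(1)) = 0.398·log₂(0.398/0.01) = 2.11525
  P(2)·log₂(P(2)/Q(2)) = 0.118·log₂(0.118/0.5354) = -0.25746
  P(3)·log₂(P(3)/Q(3)) = 0.484·log₂(0.484/0.4546) = 0.04376

D_KL(P||Q) = 2.11525 - 0.25746 + 0.04376 = 1.90155 ≈ 1.9016 bits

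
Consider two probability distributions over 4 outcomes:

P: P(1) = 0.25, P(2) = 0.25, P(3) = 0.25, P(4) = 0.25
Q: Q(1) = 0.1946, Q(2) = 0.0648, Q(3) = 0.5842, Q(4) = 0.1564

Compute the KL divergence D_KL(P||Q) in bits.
0.4404 bits

D_KL(P||Q) = Σ P(x) log₂(P(x)/Q(x))

Computing term by term:
  P(1)·log₂(P(1)/Q(1)) = 0.25·log₂(0.25/0.1946) = 0.09035
  P(2)·log₂(P(2)/Q(2)) = 0.25·log₂(0.25/0.0648) = 0.48697
  P(3)·log₂(P(3)/Q(3)) = 0.25·log₂(0.25/0.5842) = -0.30613
  P(4)·log₂(P(4)/Q(4)) = 0.25·log₂(0.25/0.1564) = 0.16917

D_KL(P||Q) = 0.09035 + 0.48697 - 0.30613 + 0.16917 = 0.44036 ≈ 0.4404 bits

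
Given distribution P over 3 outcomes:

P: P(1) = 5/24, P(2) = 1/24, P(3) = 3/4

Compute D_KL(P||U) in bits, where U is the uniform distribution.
0.6112 bits

U(i) = 1/3 for all i

D_KL(P||U) = Σ P(x) log₂(P(x) / (1/3))
           = Σ P(x) log₂(P(x)) + log₂(3)
           = log₂(3) - H(P)

H(P) = -Σ P(x) log₂(P(x)):
  -P(1)·log₂(P(1)) = -(5/24)·log₂(5/24) = 0.47147
  -P(2)·log₂(P(2)) = -(1/24)·log₂(1/24) = 0.19104
  -P(3)·log₂(P(3)) = -(3/4)·log₂(3/4) = 0.31128
H(P) = 0.47147 + 0.19104 + 0.31128 = 0.97379 bits

log₂(3) = 1.58496 bits

D_KL(P||U) = 1.58496 - 0.97379 = 0.61117 ≈ 0.6112 bits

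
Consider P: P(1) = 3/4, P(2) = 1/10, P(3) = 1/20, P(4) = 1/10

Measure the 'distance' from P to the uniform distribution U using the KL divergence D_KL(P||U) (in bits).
0.8082 bits

U(i) = 1/4 for all i

D_KL(P||U) = Σ P(x) log₂(P(x) / (1/4))
           = Σ P(x) log₂(P(x)) + log₂(4)
           = log₂(4) - H(P)

H(P) = -Σ P(x) log₂(P(x)):
  -P(1)·log₂(P(1)) = -(3/4)·log₂(3/4) = 0.31128
  -P(2)·log₂(P(2)) = -(1/10)·log₂(1/10) = 0.33219
  -P(3)·log₂(P(3)) = -(1/20)·log₂(1/20) = 0.21610
  -P(4)·log₂(P(4)) = -(1/10)·log₂(1/10) = 0.33219
H(P) = 0.31128 + 0.33219 + 0.21610 + 0.33219 = 1.19176 bits

log₂(4) = 2.00000 bits

D_KL(P||U) = 2.00000 - 1.19176 = 0.80824 ≈ 0.8082 bits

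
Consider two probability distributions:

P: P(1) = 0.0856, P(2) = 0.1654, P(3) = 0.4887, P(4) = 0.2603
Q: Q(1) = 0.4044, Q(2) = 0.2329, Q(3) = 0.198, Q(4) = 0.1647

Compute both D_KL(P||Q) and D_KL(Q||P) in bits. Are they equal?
D_KL(P||Q) = 0.5355 bits, D_KL(Q||P) = 0.6541 bits. No, they are not equal.

D_KL(P||Q) = Σ P(x) log₂(P(x)/Q(x))

Computing term by term:
  P(1)·log₂(P(1)/Q(1)) = 0.0856·log₂(0.0856/0.4044) = -0.19175
  P(2)·log₂(P(2)/Q(2)) = 0.1654·log₂(0.1654/0.2329) = -0.08167
  P(3)·log₂(P(3)/Q(3)) = 0.4887·log₂(0.4887/0.198) = 0.63700
  P(4)·log₂(P(4)/Q(4)) = 0.2603·log₂(0.2603/0.1647) = 0.17189

D_KL(P||Q) = -0.19175 - 0.08167 + 0.63700 + 0.17189 = 0.53547 ≈ 0.5355 bits

D_KL(Q||P) = Σ Q(x) log₂(Q(x)/P(x))

Computing term by term:
  Q(1)·log₂(Q(1)/P(1)) = 0.4044·log₂(0.4044/0.0856) = 0.90590
  Q(2)·log₂(Q(2)/P(2)) = 0.2329·log₂(0.2329/0.1654) = 0.11499
  Q(3)·log₂(Q(3)/P(3)) = 0.198·log₂(0.198/0.4887) = -0.25808
  Q(4)·log₂(Q(4)/P(4)) = 0.1647·log₂(0.1647/0.2603) = -0.10876

D_KL(Q||P) = 0.90590 + 0.11499 - 0.25808 - 0.10876 = 0.65405 ≈ 0.6541 bits

These are NOT equal (difference: 0.1186 bits). KL divergence is asymmetric: D_KL(P||Q) ≠ D_KL(Q||P) in general.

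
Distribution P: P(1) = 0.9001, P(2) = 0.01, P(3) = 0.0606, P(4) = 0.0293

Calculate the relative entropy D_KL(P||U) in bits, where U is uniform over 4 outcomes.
1.4026 bits

U(i) = 1/4 for all i

D_KL(P||U) = Σ P(x) log₂(P(x) / (1/4))
           = Σ P(x) log₂(P(x)) + log₂(4)
           = log₂(4) - H(P)

H(P) = -Σ P(x) log₂(P(x)):
  -P(1)·log₂(P(1)) = -(0.9001)·log₂(0.9001) = 0.13667
  -P(2)·log₂(P(2)) = -(0.01)·log₂(0.01) = 0.06644
  -P(3)·log₂(P(3)) = -(0.0606)·log₂(0.0606) = 0.24510
  -P(4)·log₂(P(4)) = -(0.0293)·log₂(0.0293) = 0.14922
H(P) = 0.13667 + 0.06644 + 0.24510 + 0.14922 = 0.59743 bits

log₂(4) = 2.00000 bits

D_KL(P||U) = 2.00000 - 0.59743 = 1.40257 ≈ 1.4026 bits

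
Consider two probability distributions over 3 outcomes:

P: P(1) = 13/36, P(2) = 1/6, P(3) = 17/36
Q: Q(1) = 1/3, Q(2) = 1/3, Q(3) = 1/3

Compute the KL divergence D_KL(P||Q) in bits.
0.1123 bits

D_KL(P||Q) = Σ P(x) log₂(P(x)/Q(x))

Computing term by term:
  P(1)·log₂(P(1)/Q(1)) = (13/36)·log₂((13/36)/(1/3)) = 0.04170
  P(2)·log₂(P(2)/Q(2)) = (1/6)·log₂((1/6)/(1/3)) = -0.16667
  P(3)·log₂(P(3)/Q(3)) = (17/36)·log₂((17/36)/(1/3)) = 0.23729

D_KL(P||Q) = 0.04170 - 0.16667 + 0.23729 = 0.11232 ≈ 0.1123 bits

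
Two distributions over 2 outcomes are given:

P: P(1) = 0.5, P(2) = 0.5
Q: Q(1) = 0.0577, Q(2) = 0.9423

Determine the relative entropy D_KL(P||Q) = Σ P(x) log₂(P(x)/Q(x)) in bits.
1.1005 bits

D_KL(P||Q) = Σ P(x) log₂(P(x)/Q(x))

Computing term by term:
  P(1)·log₂(P(1)/Q(1)) = 0.5·log₂(0.5/0.0577) = 1.55764
  P(2)·log₂(P(2)/Q(2)) = 0.5·log₂(0.5/0.9423) = -0.45713

D_KL(P||Q) = 1.55764 - 0.45713 = 1.10051 ≈ 1.1005 bits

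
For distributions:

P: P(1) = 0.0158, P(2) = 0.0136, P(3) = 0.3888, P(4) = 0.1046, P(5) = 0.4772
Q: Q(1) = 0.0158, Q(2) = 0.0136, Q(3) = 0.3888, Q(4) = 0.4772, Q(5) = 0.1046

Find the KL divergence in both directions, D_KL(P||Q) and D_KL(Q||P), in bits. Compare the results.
D_KL(P||Q) = 0.8159 bits, D_KL(Q||P) = 0.8159 bits. The two directions give exactly the same value for this pair.

D_KL(P||Q) = Σ P(x) log₂(P(x)/Q(x))

Computing term by term:
  P(1)·log₂(P(1)/Q(1)) = 0.0158·log₂(0.0158/0.0158) = 0.00000
  P(2)·log₂(P(2)/Q(2)) = 0.0136·log₂(0.0136/0.0136) = 0.00000
  P(3)·log₂(P(3)/Q(3)) = 0.3888·log₂(0.3888/0.3888) = 0.00000
  P(4)·log₂(P(4)/Q(4)) = 0.1046·log₂(0.1046/0.4772) = -0.22904
  P(5)·log₂(P(5)/Q(5)) = 0.4772·log₂(0.4772/0.1046) = 1.04493

D_KL(P||Q) = 0.00000 + 0.00000 + 0.00000 - 0.22904 + 1.04493 = 0.81589 ≈ 0.8159 bits

D_KL(Q||P) = Σ Q(x) log₂(Q(x)/P(x))

Computing term by term:
  Q(1)·log₂(Q(1)/P(1)) = 0.0158·log₂(0.0158/0.0158) = 0.00000
  Q(2)·log₂(Q(2)/P(2)) = 0.0136·log₂(0.0136/0.0136) = 0.00000
  Q(3)·log₂(Q(3)/P(3)) = 0.3888·log₂(0.3888/0.3888) = 0.00000
  Q(4)·log₂(Q(4)/P(4)) = 0.4772·log₂(0.4772/0.1046) = 1.04493
  Q(5)·log₂(Q(5)/P(5)) = 0.1046·log₂(0.1046/0.4772) = -0.22904

D_KL(Q||P) = 0.00000 + 0.00000 + 0.00000 + 1.04493 - 0.22904 = 0.81589 ≈ 0.8159 bits

These ARE equal here. Q is P with outcomes relabeled (Q(4) = P(5), Q(5) = P(4)) by a relabeling that is its own inverse, so the two sums contain exactly the same terms in a different order. This is a special case — KL divergence is not symmetric in general: D_KL(P||Q) ≠ D_KL(Q||P) for most P, Q.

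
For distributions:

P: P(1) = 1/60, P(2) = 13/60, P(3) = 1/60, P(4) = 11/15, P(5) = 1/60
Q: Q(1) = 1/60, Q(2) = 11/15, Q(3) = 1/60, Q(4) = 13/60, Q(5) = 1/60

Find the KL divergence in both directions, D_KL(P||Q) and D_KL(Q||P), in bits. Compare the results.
D_KL(P||Q) = 0.9088 bits, D_KL(Q||P) = 0.9088 bits. The two directions give exactly the same value for this pair.

D_KL(P||Q) = Σ P(x) log₂(P(x)/Q(x))

Computing term by term:
  P(1)·log₂(P(1)/Q(1)) = (1/60)·log₂((1/60)/(1/60)) = 0.00000
  P(2)·log₂(P(2)/Q(2)) = (13/60)·log₂((13/60)/(11/15)) = -0.38111
  P(3)·log₂(P(3)/Q(3)) = (1/60)·log₂((1/60)/(1/60)) = 0.00000
  P(4)·log₂(P(4)/Q(4)) = (11/15)·log₂((11/15)/(13/60)) = 1.28993
  P(5)·log₂(P(5)/Q(5)) = (1/60)·log₂((1/60)/(1/60)) = 0.00000

D_KL(P||Q) = 0.00000 - 0.38111 + 0.00000 + 1.28993 + 0.00000 = 0.90882 ≈ 0.9088 bits

D_KL(Q||P) = Σ Q(x) log₂(Q(x)/P(x))

Computing term by term:
  Q(1)·log₂(Q(1)/P(1)) = (1/60)·log₂((1/60)/(1/60)) = 0.00000
  Q(2)·log₂(Q(2)/P(2)) = (11/15)·log₂((11/15)/(13/60)) = 1.28993
  Q(3)·log₂(Q(3)/P(3)) = (1/60)·log₂((1/60)/(1/60)) = 0.00000
  Q(4)·log₂(Q(4)/P(4)) = (13/60)·log₂((13/60)/(11/15)) = -0.38111
  Q(5)·log₂(Q(5)/P(5)) = (1/60)·log₂((1/60)/(1/60)) = 0.00000

D_KL(Q||P) = 0.00000 + 1.28993 + 0.00000 - 0.38111 + 0.00000 = 0.90882 ≈ 0.9088 bits

These ARE equal here. Q is P with outcomes relabeled (Q(2) = P(4), Q(4) = P(2)) by a relabeling that is its own inverse, so the two sums contain exactly the same terms in a different order. This is a special case — KL divergence is not symmetric in general: D_KL(P||Q) ≠ D_KL(Q||P) for most P, Q.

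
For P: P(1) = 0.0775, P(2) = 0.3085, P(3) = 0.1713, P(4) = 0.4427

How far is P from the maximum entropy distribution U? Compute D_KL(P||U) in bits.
0.2342 bits

U(i) = 1/4 for all i

D_KL(P||U) = Σ P(x) log₂(P(x) / (1/4))
           = Σ P(x) log₂(P(x)) + log₂(4)
           = log₂(4) - H(P)

H(P) = -Σ P(x) log₂(P(x)):
  -P(1)·log₂(P(1)) = -(0.0775)·log₂(0.0775) = 0.28595
  -P(2)·log₂(P(2)) = -(0.3085)·log₂(0.3085) = 0.52342
  -P(3)·log₂(P(3)) = -(0.1713)·log₂(0.1713) = 0.43603
  -P(4)·log₂(P(4)) = -(0.4427)·log₂(0.4427) = 0.52044
H(P) = 0.28595 + 0.52342 + 0.43603 + 0.52044 = 1.76584 bits

log₂(4) = 2.00000 bits

D_KL(P||U) = 2.00000 - 1.76584 = 0.23416 ≈ 0.2342 bits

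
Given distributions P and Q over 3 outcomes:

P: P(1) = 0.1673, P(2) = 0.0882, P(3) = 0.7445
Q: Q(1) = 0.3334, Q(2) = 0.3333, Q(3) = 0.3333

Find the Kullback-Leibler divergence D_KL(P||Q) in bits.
0.5276 bits

D_KL(P||Q) = Σ P(x) log₂(P(x)/Q(x))

Computing term by term:
  P(1)·log₂(P(1)/Q(1)) = 0.1673·log₂(0.1673/0.3334) = -0.16643
  P(2)·log₂(P(2)/Q(2)) = 0.0882·log₂(0.0882/0.3333) = -0.16917
  P(3)·log₂(P(3)/Q(3)) = 0.7445·log₂(0.7445/0.3333) = 0.86321

D_KL(P||Q) = -0.16643 - 0.16917 + 0.86321 = 0.52761 ≈ 0.5276 bits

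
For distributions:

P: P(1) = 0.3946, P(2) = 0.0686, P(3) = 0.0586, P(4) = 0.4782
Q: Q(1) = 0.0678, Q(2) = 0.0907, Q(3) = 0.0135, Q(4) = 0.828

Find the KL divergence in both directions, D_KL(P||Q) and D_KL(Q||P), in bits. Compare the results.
D_KL(P||Q) = 0.7204 bits, D_KL(Q||P) = 0.4915 bits. D_KL(P||Q) is larger than D_KL(Q||P) by 0.2289 bits; the two directions differ.

D_KL(P||Q) = Σ P(x) log₂(P(x)/Q(x))

Computing term by term:
  P(1)·log₂(P(1)/Q(1)) = 0.3946·log₂(0.3946/0.0678) = 1.00269
  P(2)·log₂(P(2)/Q(2)) = 0.0686·log₂(0.0686/0.0907) = -0.02764
  P(3)·log₂(P(3)/Q(3)) = 0.0586·log₂(0.0586/0.0135) = 0.12411
  P(4)·log₂(P(4)/Q(4)) = 0.4782·log₂(0.4782/0.828) = -0.37874

D_KL(P||Q) = 1.00269 - 0.02764 + 0.12411 - 0.37874 = 0.72042 ≈ 0.7204 bits

D_KL(Q||P) = Σ Q(x) log₂(Q(x)/P(x))

Computing term by term:
  Q(1)·log₂(Q(1)/P(1)) = 0.0678·log₂(0.0678/0.3946) = -0.17228
  Q(2)·log₂(Q(2)/P(2)) = 0.0907·log₂(0.0907/0.0686) = 0.03654
  Q(3)·log₂(Q(3)/P(3)) = 0.0135·log₂(0.0135/0.0586) = -0.02859
  Q(4)·log₂(Q(4)/P(4)) = 0.828·log₂(0.828/0.4782) = 0.65579

D_KL(Q||P) = -0.17228 + 0.03654 - 0.02859 + 0.65579 = 0.49146 ≈ 0.4915 bits

These are NOT equal (difference: 0.2289 bits). KL divergence is asymmetric: D_KL(P||Q) ≠ D_KL(Q||P) in general.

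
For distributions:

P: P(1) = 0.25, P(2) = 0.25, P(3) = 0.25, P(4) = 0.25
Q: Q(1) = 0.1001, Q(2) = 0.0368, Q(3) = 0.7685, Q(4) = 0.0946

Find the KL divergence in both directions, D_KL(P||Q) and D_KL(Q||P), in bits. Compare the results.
D_KL(P||Q) = 0.9666 bits, D_KL(Q||P) = 0.8785 bits. D_KL(P||Q) is larger than D_KL(Q||P) by 0.0881 bits; the two directions differ.

D_KL(P||Q) = Σ P(x) log₂(P(x)/Q(x))

Computing term by term:
  P(1)·log₂(P(1)/Q(1)) = 0.25·log₂(0.25/0.1001) = 0.33012
  P(2)·log₂(P(2)/Q(2)) = 0.25·log₂(0.25/0.0368) = 0.69104
  P(3)·log₂(P(3)/Q(3)) = 0.25·log₂(0.25/0.7685) = -0.40503
  P(4)·log₂(P(4)/Q(4)) = 0.25·log₂(0.25/0.0946) = 0.35050

D_KL(P||Q) = 0.33012 + 0.69104 - 0.40503 + 0.35050 = 0.96663 ≈ 0.9666 bits

D_KL(Q||P) = Σ Q(x) log₂(Q(x)/P(x))

Computing term by term:
  Q(1)·log₂(Q(1)/P(1)) = 0.1001·log₂(0.1001/0.25) = -0.13218
  Q(2)·log₂(Q(2)/P(2)) = 0.0368·log₂(0.0368/0.25) = -0.10172
  Q(3)·log₂(Q(3)/P(3)) = 0.7685·log₂(0.7685/0.25) = 1.24506
  Q(4)·log₂(Q(4)/P(4)) = 0.0946·log₂(0.0946/0.25) = -0.13263

D_KL(Q||P) = -0.13218 - 0.10172 + 1.24506 - 0.13263 = 0.87853 ≈ 0.8785 bits

These are NOT equal (difference: 0.0881 bits). KL divergence is asymmetric: D_KL(P||Q) ≠ D_KL(Q||P) in general.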